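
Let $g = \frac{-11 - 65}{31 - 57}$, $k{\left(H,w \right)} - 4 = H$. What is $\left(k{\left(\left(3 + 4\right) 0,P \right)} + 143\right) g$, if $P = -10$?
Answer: $\frac{5586}{13} \approx 429.69$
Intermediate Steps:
$k{\left(H,w \right)} = 4 + H$
$g = \frac{38}{13}$ ($g = - \frac{76}{-26} = \left(-76\right) \left(- \frac{1}{26}\right) = \frac{38}{13} \approx 2.9231$)
$\left(k{\left(\left(3 + 4\right) 0,P \right)} + 143\right) g = \left(\left(4 + \left(3 + 4\right) 0\right) + 143\right) \frac{38}{13} = \left(\left(4 + 7 \cdot 0\right) + 143\right) \frac{38}{13} = \left(\left(4 + 0\right) + 143\right) \frac{38}{13} = \left(4 + 143\right) \frac{38}{13} = 147 \cdot \frac{38}{13} = \frac{5586}{13}$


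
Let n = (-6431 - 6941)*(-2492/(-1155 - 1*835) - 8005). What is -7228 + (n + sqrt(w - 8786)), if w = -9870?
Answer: 106483792328/995 + 4*I*sqrt(1166) ≈ 1.0702e+8 + 136.59*I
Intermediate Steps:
n = 106490984188/995 (n = -13372*(-2492/(-1155 - 835) - 8005) = -13372*(-2492/(-1990) - 8005) = -13372*(-2492*(-1/1990) - 8005) = -13372*(1246/995 - 8005) = -13372*(-7963729/995) = 106490984188/995 ≈ 1.0703e+8)
-7228 + (n + sqrt(w - 8786)) = -7228 + (106490984188/995 + sqrt(-9870 - 8786)) = -7228 + (106490984188/995 + sqrt(-18656)) = -7228 + (106490984188/995 + 4*I*sqrt(1166)) = 106483792328/995 + 4*I*sqrt(1166)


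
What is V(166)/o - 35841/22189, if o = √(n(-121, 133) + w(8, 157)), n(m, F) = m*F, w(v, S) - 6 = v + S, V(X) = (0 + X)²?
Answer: -35841/22189 - 13778*I*√15922/7961 ≈ -1.6153 - 218.38*I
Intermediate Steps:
V(X) = X²
w(v, S) = 6 + S + v (w(v, S) = 6 + (v + S) = 6 + (S + v) = 6 + S + v)
n(m, F) = F*m
o = I*√15922 (o = √(133*(-121) + (6 + 157 + 8)) = √(-16093 + 171) = √(-15922) = I*√15922 ≈ 126.18*I)
V(166)/o - 35841/22189 = 166²/((I*√15922)) - 35841/22189 = 27556*(-I*√15922/15922) - 35841*1/22189 = -13778*I*√15922/7961 - 35841/22189 = -35841/22189 - 13778*I*√15922/7961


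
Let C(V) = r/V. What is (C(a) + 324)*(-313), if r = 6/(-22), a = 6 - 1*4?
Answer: -2230125/22 ≈ -1.0137e+5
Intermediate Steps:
a = 2 (a = 6 - 4 = 2)
r = -3/11 (r = 6*(-1/22) = -3/11 ≈ -0.27273)
C(V) = -3/(11*V)
(C(a) + 324)*(-313) = (-3/11/2 + 324)*(-313) = (-3/11*½ + 324)*(-313) = (-3/22 + 324)*(-313) = (7125/22)*(-313) = -2230125/22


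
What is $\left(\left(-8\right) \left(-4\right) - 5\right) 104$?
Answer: $2808$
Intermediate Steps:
$\left(\left(-8\right) \left(-4\right) - 5\right) 104 = \left(32 - 5\right) 104 = 27 \cdot 104 = 2808$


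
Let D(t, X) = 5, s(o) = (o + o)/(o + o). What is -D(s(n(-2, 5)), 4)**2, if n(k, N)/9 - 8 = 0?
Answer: -25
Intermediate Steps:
n(k, N) = 72 (n(k, N) = 72 + 9*0 = 72 + 0 = 72)
s(o) = 1 (s(o) = (2*o)/((2*o)) = (2*o)*(1/(2*o)) = 1)
-D(s(n(-2, 5)), 4)**2 = -1*5**2 = -1*25 = -25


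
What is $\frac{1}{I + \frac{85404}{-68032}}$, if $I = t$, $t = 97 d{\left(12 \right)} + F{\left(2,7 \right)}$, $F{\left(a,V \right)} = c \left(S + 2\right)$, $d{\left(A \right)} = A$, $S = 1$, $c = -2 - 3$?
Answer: $\frac{17008}{19520841} \approx 0.00087127$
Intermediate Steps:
$c = -5$
$F{\left(a,V \right)} = -15$ ($F{\left(a,V \right)} = - 5 \left(1 + 2\right) = \left(-5\right) 3 = -15$)
$t = 1149$ ($t = 97 \cdot 12 - 15 = 1164 - 15 = 1149$)
$I = 1149$
$\frac{1}{I + \frac{85404}{-68032}} = \frac{1}{1149 + \frac{85404}{-68032}} = \frac{1}{1149 + 85404 \left(- \frac{1}{68032}\right)} = \frac{1}{1149 - \frac{21351}{17008}} = \frac{1}{\frac{19520841}{17008}} = \frac{17008}{19520841}$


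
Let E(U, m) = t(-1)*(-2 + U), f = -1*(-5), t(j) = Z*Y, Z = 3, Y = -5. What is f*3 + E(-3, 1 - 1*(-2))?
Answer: 90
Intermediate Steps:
t(j) = -15 (t(j) = 3*(-5) = -15)
f = 5
E(U, m) = 30 - 15*U (E(U, m) = -15*(-2 + U) = 30 - 15*U)
f*3 + E(-3, 1 - 1*(-2)) = 5*3 + (30 - 15*(-3)) = 15 + (30 + 45) = 15 + 75 = 90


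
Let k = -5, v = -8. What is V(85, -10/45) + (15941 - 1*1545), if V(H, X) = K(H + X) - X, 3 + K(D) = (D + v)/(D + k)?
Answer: 93015221/6462 ≈ 14394.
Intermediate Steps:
K(D) = -3 + (-8 + D)/(-5 + D) (K(D) = -3 + (D - 8)/(D - 5) = -3 + (-8 + D)/(-5 + D))
V(H, X) = -X + (7 - 2*H - 2*X)/(-5 + H + X) (V(H, X) = (7 - 2*(H + X))/(-5 + (H + X)) - X = (7 + (-2*H - 2*X))/(-5 + H + X) - X = (7 - 2*H - 2*X)/(-5 + H + X) - X = -X + (7 - 2*H - 2*X)/(-5 + H + X))
V(85, -10/45) + (15941 - 1*1545) = (7 - 2*85 - (-20)/45 - (-10/45)*(-5 + 85 - 10/45))/(-5 + 85 - 10/45) + (15941 - 1*1545) = (7 - 170 - (-20)/45 - (-10*1/45)*(-5 + 85 - 10*1/45))/(-5 + 85 - 10*1/45) + (15941 - 1545) = (7 - 170 - 2*(-2/9) - 1*(-2/9)*(-5 + 85 - 2/9))/(-5 + 85 - 2/9) + 14396 = (7 - 170 + 4/9 - 1*(-2/9)*718/9)/(718/9) + 14396 = 9*(7 - 170 + 4/9 + 1436/81)/718 + 14396 = (9/718)*(-11731/81) + 14396 = -11731/6462 + 14396 = 93015221/6462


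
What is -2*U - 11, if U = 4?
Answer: -19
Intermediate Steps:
-2*U - 11 = -2*4 - 11 = -8 - 11 = -19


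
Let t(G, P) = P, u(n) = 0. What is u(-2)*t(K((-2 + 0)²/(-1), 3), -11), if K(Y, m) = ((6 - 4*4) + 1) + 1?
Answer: 0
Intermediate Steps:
K(Y, m) = -8 (K(Y, m) = ((6 - 16) + 1) + 1 = (-10 + 1) + 1 = -9 + 1 = -8)
u(-2)*t(K((-2 + 0)²/(-1), 3), -11) = 0*(-11) = 0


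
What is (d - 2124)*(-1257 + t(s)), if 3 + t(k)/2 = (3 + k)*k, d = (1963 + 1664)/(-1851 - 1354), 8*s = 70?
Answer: 57614646573/25640 ≈ 2.2471e+6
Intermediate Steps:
s = 35/4 (s = (⅛)*70 = 35/4 ≈ 8.7500)
d = -3627/3205 (d = 3627/(-3205) = 3627*(-1/3205) = -3627/3205 ≈ -1.1317)
t(k) = -6 + 2*k*(3 + k) (t(k) = -6 + 2*((3 + k)*k) = -6 + 2*(k*(3 + k)) = -6 + 2*k*(3 + k))
(d - 2124)*(-1257 + t(s)) = (-3627/3205 - 2124)*(-1257 + (-6 + 2*(35/4)² + 6*(35/4))) = -6811047*(-1257 + (-6 + 2*(1225/16) + 105/2))/3205 = -6811047*(-1257 + (-6 + 1225/8 + 105/2))/3205 = -6811047*(-1257 + 1597/8)/3205 = -6811047/3205*(-8459/8) = 57614646573/25640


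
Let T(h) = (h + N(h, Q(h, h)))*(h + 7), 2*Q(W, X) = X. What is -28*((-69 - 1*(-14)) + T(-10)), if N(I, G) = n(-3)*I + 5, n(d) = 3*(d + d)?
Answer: 16240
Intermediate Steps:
n(d) = 6*d (n(d) = 3*(2*d) = 6*d)
Q(W, X) = X/2
N(I, G) = 5 - 18*I (N(I, G) = (6*(-3))*I + 5 = -18*I + 5 = 5 - 18*I)
T(h) = (5 - 17*h)*(7 + h) (T(h) = (h + (5 - 18*h))*(h + 7) = (5 - 17*h)*(7 + h))
-28*((-69 - 1*(-14)) + T(-10)) = -28*((-69 - 1*(-14)) + (35 - 114*(-10) - 17*(-10)²)) = -28*((-69 + 14) + (35 + 1140 - 17*100)) = -28*(-55 + (35 + 1140 - 1700)) = -28*(-55 - 525) = -28*(-580) = 16240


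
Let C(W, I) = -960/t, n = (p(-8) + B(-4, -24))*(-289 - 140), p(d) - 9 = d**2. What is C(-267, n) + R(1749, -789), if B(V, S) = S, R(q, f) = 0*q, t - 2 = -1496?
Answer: 160/249 ≈ 0.64257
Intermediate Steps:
t = -1494 (t = 2 - 1496 = -1494)
p(d) = 9 + d**2
R(q, f) = 0
n = -21021 (n = ((9 + (-8)**2) - 24)*(-289 - 140) = ((9 + 64) - 24)*(-429) = (73 - 24)*(-429) = 49*(-429) = -21021)
C(W, I) = 160/249 (C(W, I) = -960/(-1494) = -960*(-1/1494) = 160/249)
C(-267, n) + R(1749, -789) = 160/249 + 0 = 160/249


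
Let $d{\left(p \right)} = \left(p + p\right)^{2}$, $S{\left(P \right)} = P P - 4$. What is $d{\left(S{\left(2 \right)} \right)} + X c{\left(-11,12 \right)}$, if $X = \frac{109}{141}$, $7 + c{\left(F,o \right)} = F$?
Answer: $- \frac{654}{47} \approx -13.915$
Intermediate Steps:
$c{\left(F,o \right)} = -7 + F$
$X = \frac{109}{141}$ ($X = 109 \cdot \frac{1}{141} = \frac{109}{141} \approx 0.77305$)
$S{\left(P \right)} = -4 + P^{2}$ ($S{\left(P \right)} = P^{2} - 4 = -4 + P^{2}$)
$d{\left(p \right)} = 4 p^{2}$ ($d{\left(p \right)} = \left(2 p\right)^{2} = 4 p^{2}$)
$d{\left(S{\left(2 \right)} \right)} + X c{\left(-11,12 \right)} = 4 \left(-4 + 2^{2}\right)^{2} + \frac{109 \left(-7 - 11\right)}{141} = 4 \left(-4 + 4\right)^{2} + \frac{109}{141} \left(-18\right) = 4 \cdot 0^{2} - \frac{654}{47} = 4 \cdot 0 - \frac{654}{47} = 0 - \frac{654}{47} = - \frac{654}{47}$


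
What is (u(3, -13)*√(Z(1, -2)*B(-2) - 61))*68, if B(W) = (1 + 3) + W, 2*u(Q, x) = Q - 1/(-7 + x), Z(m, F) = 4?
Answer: 1037*I*√53/10 ≈ 754.95*I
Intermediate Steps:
u(Q, x) = Q/2 - 1/(2*(-7 + x)) (u(Q, x) = (Q - 1/(-7 + x))/2 = Q/2 - 1/(2*(-7 + x)))
B(W) = 4 + W
(u(3, -13)*√(Z(1, -2)*B(-2) - 61))*68 = (((-1 - 7*3 + 3*(-13))/(2*(-7 - 13)))*√(4*(4 - 2) - 61))*68 = (((½)*(-1 - 21 - 39)/(-20))*√(4*2 - 61))*68 = (((½)*(-1/20)*(-61))*√(8 - 61))*68 = (61*√(-53)/40)*68 = (61*(I*√53)/40)*68 = (61*I*√53/40)*68 = 1037*I*√53/10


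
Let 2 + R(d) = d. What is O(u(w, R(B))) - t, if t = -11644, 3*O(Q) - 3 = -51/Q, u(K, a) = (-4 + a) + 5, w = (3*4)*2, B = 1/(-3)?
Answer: 46631/4 ≈ 11658.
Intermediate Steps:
B = -⅓ (B = 1*(-⅓) = -⅓ ≈ -0.33333)
R(d) = -2 + d
w = 24 (w = 12*2 = 24)
u(K, a) = 1 + a
O(Q) = 1 - 17/Q (O(Q) = 1 + (-51/Q)/3 = 1 - 17/Q)
O(u(w, R(B))) - t = (-17 + (1 + (-2 - ⅓)))/(1 + (-2 - ⅓)) - 1*(-11644) = (-17 + (1 - 7/3))/(1 - 7/3) + 11644 = (-17 - 4/3)/(-4/3) + 11644 = -¾*(-55/3) + 11644 = 55/4 + 11644 = 46631/4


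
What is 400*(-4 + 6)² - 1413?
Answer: 187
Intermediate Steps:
400*(-4 + 6)² - 1413 = 400*2² - 1413 = 400*4 - 1413 = 1600 - 1413 = 187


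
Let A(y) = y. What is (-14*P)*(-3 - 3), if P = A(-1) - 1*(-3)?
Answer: 168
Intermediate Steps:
P = 2 (P = -1 - 1*(-3) = -1 + 3 = 2)
(-14*P)*(-3 - 3) = (-14*2)*(-3 - 3) = -28*(-6) = 168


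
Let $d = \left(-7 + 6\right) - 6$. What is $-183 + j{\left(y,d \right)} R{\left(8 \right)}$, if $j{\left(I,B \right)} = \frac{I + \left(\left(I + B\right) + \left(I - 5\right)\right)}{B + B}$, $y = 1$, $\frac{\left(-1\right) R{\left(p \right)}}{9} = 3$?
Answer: $- \frac{2805}{14} \approx -200.36$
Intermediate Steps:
$d = -7$ ($d = -1 - 6 = -7$)
$R{\left(p \right)} = -27$ ($R{\left(p \right)} = \left(-9\right) 3 = -27$)
$j{\left(I,B \right)} = \frac{-5 + B + 3 I}{2 B}$ ($j{\left(I,B \right)} = \frac{I + \left(\left(B + I\right) + \left(-5 + I\right)\right)}{2 B} = \left(I + \left(-5 + B + 2 I\right)\right) \frac{1}{2 B} = \left(-5 + B + 3 I\right) \frac{1}{2 B} = \frac{-5 + B + 3 I}{2 B}$)
$-183 + j{\left(y,d \right)} R{\left(8 \right)} = -183 + \frac{-5 - 7 + 3 \cdot 1}{2 \left(-7\right)} \left(-27\right) = -183 + \frac{1}{2} \left(- \frac{1}{7}\right) \left(-5 - 7 + 3\right) \left(-27\right) = -183 + \frac{1}{2} \left(- \frac{1}{7}\right) \left(-9\right) \left(-27\right) = -183 + \frac{9}{14} \left(-27\right) = -183 - \frac{243}{14} = - \frac{2805}{14}$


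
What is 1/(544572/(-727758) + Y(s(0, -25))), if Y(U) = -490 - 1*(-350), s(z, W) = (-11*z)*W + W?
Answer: -40431/5690594 ≈ -0.0071049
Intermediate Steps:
s(z, W) = W - 11*W*z (s(z, W) = -11*W*z + W = W - 11*W*z)
Y(U) = -140 (Y(U) = -490 + 350 = -140)
1/(544572/(-727758) + Y(s(0, -25))) = 1/(544572/(-727758) - 140) = 1/(544572*(-1/727758) - 140) = 1/(-30254/40431 - 140) = 1/(-5690594/40431) = -40431/5690594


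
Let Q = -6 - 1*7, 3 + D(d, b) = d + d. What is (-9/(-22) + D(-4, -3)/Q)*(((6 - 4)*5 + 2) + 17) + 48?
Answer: 24139/286 ≈ 84.402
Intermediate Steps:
D(d, b) = -3 + 2*d (D(d, b) = -3 + (d + d) = -3 + 2*d)
Q = -13 (Q = -6 - 7 = -13)
(-9/(-22) + D(-4, -3)/Q)*(((6 - 4)*5 + 2) + 17) + 48 = (-9/(-22) + (-3 + 2*(-4))/(-13))*(((6 - 4)*5 + 2) + 17) + 48 = (-9*(-1/22) + (-3 - 8)*(-1/13))*((2*5 + 2) + 17) + 48 = (9/22 - 11*(-1/13))*((10 + 2) + 17) + 48 = (9/22 + 11/13)*(12 + 17) + 48 = (359/286)*29 + 48 = 10411/286 + 48 = 24139/286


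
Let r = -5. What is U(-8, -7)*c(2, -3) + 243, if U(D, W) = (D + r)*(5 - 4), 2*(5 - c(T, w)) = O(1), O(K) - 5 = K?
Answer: 217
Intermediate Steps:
O(K) = 5 + K
c(T, w) = 2 (c(T, w) = 5 - (5 + 1)/2 = 5 - ½*6 = 5 - 3 = 2)
U(D, W) = -5 + D (U(D, W) = (D - 5)*(5 - 4) = (-5 + D)*1 = -5 + D)
U(-8, -7)*c(2, -3) + 243 = (-5 - 8)*2 + 243 = -13*2 + 243 = -26 + 243 = 217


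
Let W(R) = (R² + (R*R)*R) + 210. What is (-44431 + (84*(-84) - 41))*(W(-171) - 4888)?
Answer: 256385190144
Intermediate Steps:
W(R) = 210 + R² + R³ (W(R) = (R² + R²*R) + 210 = (R² + R³) + 210 = 210 + R² + R³)
(-44431 + (84*(-84) - 41))*(W(-171) - 4888) = (-44431 + (84*(-84) - 41))*((210 + (-171)² + (-171)³) - 4888) = (-44431 + (-7056 - 41))*((210 + 29241 - 5000211) - 4888) = (-44431 - 7097)*(-4970760 - 4888) = -51528*(-4975648) = 256385190144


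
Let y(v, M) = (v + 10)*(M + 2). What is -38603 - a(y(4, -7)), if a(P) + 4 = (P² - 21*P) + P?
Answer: -44899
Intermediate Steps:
y(v, M) = (2 + M)*(10 + v) (y(v, M) = (10 + v)*(2 + M) = (2 + M)*(10 + v))
a(P) = -4 + P² - 20*P (a(P) = -4 + ((P² - 21*P) + P) = -4 + (P² - 20*P) = -4 + P² - 20*P)
-38603 - a(y(4, -7)) = -38603 - (-4 + (20 + 2*4 + 10*(-7) - 7*4)² - 20*(20 + 2*4 + 10*(-7) - 7*4)) = -38603 - (-4 + (20 + 8 - 70 - 28)² - 20*(20 + 8 - 70 - 28)) = -38603 - (-4 + (-70)² - 20*(-70)) = -38603 - (-4 + 4900 + 1400) = -38603 - 1*6296 = -38603 - 6296 = -44899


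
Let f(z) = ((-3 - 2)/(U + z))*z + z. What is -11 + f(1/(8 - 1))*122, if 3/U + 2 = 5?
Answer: -1955/28 ≈ -69.821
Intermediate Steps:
U = 1 (U = 3/(-2 + 5) = 3/3 = 3*(⅓) = 1)
f(z) = z - 5*z/(1 + z) (f(z) = ((-3 - 2)/(1 + z))*z + z = (-5/(1 + z))*z + z = -5*z/(1 + z) + z = z - 5*z/(1 + z))
-11 + f(1/(8 - 1))*122 = -11 + ((-4 + 1/(8 - 1))/((8 - 1)*(1 + 1/(8 - 1))))*122 = -11 + ((-4 + 1/7)/(7*(1 + 1/7)))*122 = -11 + ((-4 + ⅐)/(7*(1 + ⅐)))*122 = -11 + ((⅐)*(-27/7)/(8/7))*122 = -11 + ((⅐)*(7/8)*(-27/7))*122 = -11 - 27/56*122 = -11 - 1647/28 = -1955/28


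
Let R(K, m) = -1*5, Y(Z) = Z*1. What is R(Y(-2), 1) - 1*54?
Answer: -59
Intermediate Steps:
Y(Z) = Z
R(K, m) = -5
R(Y(-2), 1) - 1*54 = -5 - 1*54 = -5 - 54 = -59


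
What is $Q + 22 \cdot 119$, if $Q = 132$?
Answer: $2750$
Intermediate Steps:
$Q + 22 \cdot 119 = 132 + 22 \cdot 119 = 132 + 2618 = 2750$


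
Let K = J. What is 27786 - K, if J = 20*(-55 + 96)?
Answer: 26966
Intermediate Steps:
J = 820 (J = 20*41 = 820)
K = 820
27786 - K = 27786 - 1*820 = 27786 - 820 = 26966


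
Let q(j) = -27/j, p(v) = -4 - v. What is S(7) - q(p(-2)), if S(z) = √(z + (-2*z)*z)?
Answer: -27/2 + I*√91 ≈ -13.5 + 9.5394*I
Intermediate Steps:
S(z) = √(z - 2*z²)
S(7) - q(p(-2)) = √(7*(1 - 2*7)) - (-27)/(-4 - 1*(-2)) = √(7*(1 - 14)) - (-27)/(-4 + 2) = √(7*(-13)) - (-27)/(-2) = √(-91) - (-27)*(-1)/2 = I*√91 - 1*27/2 = I*√91 - 27/2 = -27/2 + I*√91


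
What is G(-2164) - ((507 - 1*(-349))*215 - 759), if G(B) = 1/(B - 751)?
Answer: -534264116/2915 ≈ -1.8328e+5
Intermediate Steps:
G(B) = 1/(-751 + B)
G(-2164) - ((507 - 1*(-349))*215 - 759) = 1/(-751 - 2164) - ((507 - 1*(-349))*215 - 759) = 1/(-2915) - ((507 + 349)*215 - 759) = -1/2915 - (856*215 - 759) = -1/2915 - (184040 - 759) = -1/2915 - 1*183281 = -1/2915 - 183281 = -534264116/2915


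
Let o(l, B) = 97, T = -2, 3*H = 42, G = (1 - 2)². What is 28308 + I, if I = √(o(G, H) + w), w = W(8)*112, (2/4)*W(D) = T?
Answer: 28308 + 3*I*√39 ≈ 28308.0 + 18.735*I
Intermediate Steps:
G = 1 (G = (-1)² = 1)
H = 14 (H = (⅓)*42 = 14)
W(D) = -4 (W(D) = 2*(-2) = -4)
w = -448 (w = -4*112 = -448)
I = 3*I*√39 (I = √(97 - 448) = √(-351) = 3*I*√39 ≈ 18.735*I)
28308 + I = 28308 + 3*I*√39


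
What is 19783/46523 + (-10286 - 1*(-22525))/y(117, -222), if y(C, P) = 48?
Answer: 570344581/2233104 ≈ 255.40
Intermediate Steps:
19783/46523 + (-10286 - 1*(-22525))/y(117, -222) = 19783/46523 + (-10286 - 1*(-22525))/48 = 19783*(1/46523) + (-10286 + 22525)*(1/48) = 19783/46523 + 12239*(1/48) = 19783/46523 + 12239/48 = 570344581/2233104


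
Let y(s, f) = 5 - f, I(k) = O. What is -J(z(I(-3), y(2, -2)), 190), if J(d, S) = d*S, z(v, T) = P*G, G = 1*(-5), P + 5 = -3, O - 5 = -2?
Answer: -7600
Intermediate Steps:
O = 3 (O = 5 - 2 = 3)
I(k) = 3
P = -8 (P = -5 - 3 = -8)
G = -5
z(v, T) = 40 (z(v, T) = -8*(-5) = 40)
J(d, S) = S*d
-J(z(I(-3), y(2, -2)), 190) = -190*40 = -1*7600 = -7600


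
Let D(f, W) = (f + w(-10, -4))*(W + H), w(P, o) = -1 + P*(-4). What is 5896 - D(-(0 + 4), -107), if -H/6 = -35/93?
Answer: 296421/31 ≈ 9562.0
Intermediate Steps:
w(P, o) = -1 - 4*P
H = 70/31 (H = -(-210)/93 = -6*(-35/93) = 70/31 ≈ 2.2581)
D(f, W) = (39 + f)*(70/31 + W) (D(f, W) = (f + (-1 - 4*(-10)))*(W + 70/31) = (f + (-1 + 40))*(70/31 + W) = (f + 39)*(70/31 + W) = (39 + f)*(70/31 + W))
5896 - D(-(0 + 4), -107) = 5896 - (2730/31 + 39*(-107) + 70*(-(0 + 4))/31 - (-107)*(0 + 4)) = 5896 - (2730/31 - 4173 + 70*(-1*4)/31 - (-107)*4) = 5896 - (2730/31 - 4173 + (70/31)*(-4) - 107*(-4)) = 5896 - (2730/31 - 4173 - 280/31 + 428) = 5896 - 1*(-113645/31) = 5896 + 113645/31 = 296421/31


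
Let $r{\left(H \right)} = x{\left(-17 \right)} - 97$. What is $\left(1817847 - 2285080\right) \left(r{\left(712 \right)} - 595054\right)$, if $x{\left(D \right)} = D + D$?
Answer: $278090073105$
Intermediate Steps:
$x{\left(D \right)} = 2 D$
$r{\left(H \right)} = -131$ ($r{\left(H \right)} = 2 \left(-17\right) - 97 = -34 - 97 = -131$)
$\left(1817847 - 2285080\right) \left(r{\left(712 \right)} - 595054\right) = \left(1817847 - 2285080\right) \left(-131 - 595054\right) = \left(-467233\right) \left(-595185\right) = 278090073105$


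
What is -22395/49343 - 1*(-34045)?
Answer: 1679860040/49343 ≈ 34045.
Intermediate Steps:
-22395/49343 - 1*(-34045) = -22395*1/49343 + 34045 = -22395/49343 + 34045 = 1679860040/49343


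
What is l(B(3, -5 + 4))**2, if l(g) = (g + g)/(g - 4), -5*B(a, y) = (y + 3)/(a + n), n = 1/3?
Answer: 36/10609 ≈ 0.0033933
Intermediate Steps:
n = 1/3 ≈ 0.33333
B(a, y) = -(3 + y)/(5*(1/3 + a)) (B(a, y) = -(y + 3)/(5*(a + 1/3)) = -(3 + y)/(5*(1/3 + a)))
l(g) = 2*g/(-4 + g) (l(g) = (2*g)/(-4 + g) = 2*g/(-4 + g))
l(B(3, -5 + 4))**2 = (2*(3*(-3 - (-5 + 4))/(5*(1 + 3*3)))/(-4 + 3*(-3 - (-5 + 4))/(5*(1 + 3*3))))**2 = (2*(3*(-3 - 1*(-1))/(5*(1 + 9)))/(-4 + 3*(-3 - 1*(-1))/(5*(1 + 9))))**2 = (2*((3/5)*(-3 + 1)/10)/(-4 + (3/5)*(-3 + 1)/10))**2 = (2*((3/5)*(1/10)*(-2))/(-4 + (3/5)*(1/10)*(-2)))**2 = (2*(-3/25)/(-4 - 3/25))**2 = (2*(-3/25)/(-103/25))**2 = (2*(-3/25)*(-25/103))**2 = (6/103)**2 = 36/10609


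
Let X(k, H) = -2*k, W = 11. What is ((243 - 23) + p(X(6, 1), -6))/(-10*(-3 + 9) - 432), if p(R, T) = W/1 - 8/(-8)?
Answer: -58/123 ≈ -0.47154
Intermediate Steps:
p(R, T) = 12 (p(R, T) = 11/1 - 8/(-8) = 11*1 - 8*(-⅛) = 11 + 1 = 12)
((243 - 23) + p(X(6, 1), -6))/(-10*(-3 + 9) - 432) = ((243 - 23) + 12)/(-10*(-3 + 9) - 432) = (220 + 12)/(-10*6 - 432) = 232/(-60 - 432) = 232/(-492) = 232*(-1/492) = -58/123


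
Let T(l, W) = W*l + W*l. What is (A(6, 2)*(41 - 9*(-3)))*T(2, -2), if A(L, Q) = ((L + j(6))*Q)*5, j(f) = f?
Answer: -65280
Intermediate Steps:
T(l, W) = 2*W*l
A(L, Q) = 5*Q*(6 + L) (A(L, Q) = ((L + 6)*Q)*5 = ((6 + L)*Q)*5 = (Q*(6 + L))*5 = 5*Q*(6 + L))
(A(6, 2)*(41 - 9*(-3)))*T(2, -2) = ((5*2*(6 + 6))*(41 - 9*(-3)))*(2*(-2)*2) = ((5*2*12)*(41 + 27))*(-8) = (120*68)*(-8) = 8160*(-8) = -65280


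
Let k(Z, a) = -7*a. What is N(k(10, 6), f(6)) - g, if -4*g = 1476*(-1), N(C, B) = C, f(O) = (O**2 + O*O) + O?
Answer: -411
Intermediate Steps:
f(O) = O + 2*O**2 (f(O) = (O**2 + O**2) + O = 2*O**2 + O = O + 2*O**2)
g = 369 (g = -369*(-1) = -1/4*(-1476) = 369)
N(k(10, 6), f(6)) - g = -7*6 - 1*369 = -42 - 369 = -411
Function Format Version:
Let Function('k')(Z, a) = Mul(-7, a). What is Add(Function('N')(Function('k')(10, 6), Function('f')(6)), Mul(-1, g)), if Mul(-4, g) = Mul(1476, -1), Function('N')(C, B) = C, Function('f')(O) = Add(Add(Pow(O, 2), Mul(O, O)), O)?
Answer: -411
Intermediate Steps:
Function('f')(O) = Add(O, Mul(2, Pow(O, 2))) (Function('f')(O) = Add(Add(Pow(O, 2), Pow(O, 2)), O) = Add(Mul(2, Pow(O, 2)), O) = Add(O, Mul(2, Pow(O, 2))))
g = 369 (g = Mul(Rational(-1, 4), Mul(1476, -1)) = Mul(Rational(-1, 4), -1476) = 369)
Add(Function('N')(Function('k')(10, 6), Function('f')(6)), Mul(-1, g)) = Add(Mul(-7, 6), Mul(-1, 369)) = Add(-42, -369) = -411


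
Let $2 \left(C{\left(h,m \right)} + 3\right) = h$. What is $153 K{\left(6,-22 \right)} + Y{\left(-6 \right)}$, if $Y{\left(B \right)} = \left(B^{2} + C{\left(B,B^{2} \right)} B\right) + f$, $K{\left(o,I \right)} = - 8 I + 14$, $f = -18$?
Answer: $29124$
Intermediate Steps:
$C{\left(h,m \right)} = -3 + \frac{h}{2}$
$K{\left(o,I \right)} = 14 - 8 I$
$Y{\left(B \right)} = -18 + B^{2} + B \left(-3 + \frac{B}{2}\right)$ ($Y{\left(B \right)} = \left(B^{2} + \left(-3 + \frac{B}{2}\right) B\right) - 18 = \left(B^{2} + B \left(-3 + \frac{B}{2}\right)\right) - 18 = -18 + B^{2} + B \left(-3 + \frac{B}{2}\right)$)
$153 K{\left(6,-22 \right)} + Y{\left(-6 \right)} = 153 \left(14 - -176\right) - -54 = 153 \left(14 + 176\right) + \left(-18 + 18 + \frac{3}{2} \cdot 36\right) = 153 \cdot 190 + \left(-18 + 18 + 54\right) = 29070 + 54 = 29124$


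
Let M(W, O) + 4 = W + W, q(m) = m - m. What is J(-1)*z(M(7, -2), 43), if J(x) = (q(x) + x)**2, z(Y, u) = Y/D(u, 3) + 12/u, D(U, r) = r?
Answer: 466/129 ≈ 3.6124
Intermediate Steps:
q(m) = 0
M(W, O) = -4 + 2*W (M(W, O) = -4 + (W + W) = -4 + 2*W)
z(Y, u) = 12/u + Y/3 (z(Y, u) = Y/3 + 12/u = 12/u + Y/3)
J(x) = x**2 (J(x) = (0 + x)**2 = x**2)
J(-1)*z(M(7, -2), 43) = (-1)**2*(12/43 + (-4 + 2*7)/3) = 1*(12*(1/43) + (-4 + 14)/3) = 1*(12/43 + (1/3)*10) = 1*(12/43 + 10/3) = 1*(466/129) = 466/129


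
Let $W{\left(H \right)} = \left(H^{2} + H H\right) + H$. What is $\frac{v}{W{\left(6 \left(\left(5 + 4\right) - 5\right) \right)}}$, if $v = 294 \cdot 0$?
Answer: $0$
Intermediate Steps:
$v = 0$
$W{\left(H \right)} = H + 2 H^{2}$ ($W{\left(H \right)} = \left(H^{2} + H^{2}\right) + H = 2 H^{2} + H = H + 2 H^{2}$)
$\frac{v}{W{\left(6 \left(\left(5 + 4\right) - 5\right) \right)}} = \frac{0}{6 \left(\left(5 + 4\right) - 5\right) \left(1 + 2 \cdot 6 \left(\left(5 + 4\right) - 5\right)\right)} = \frac{0}{6 \left(9 - 5\right) \left(1 + 2 \cdot 6 \left(9 - 5\right)\right)} = \frac{0}{6 \cdot 4 \left(1 + 2 \cdot 6 \cdot 4\right)} = \frac{0}{24 \left(1 + 2 \cdot 24\right)} = \frac{0}{24 \left(1 + 48\right)} = \frac{0}{24 \cdot 49} = \frac{0}{1176} = 0 \cdot \frac{1}{1176} = 0$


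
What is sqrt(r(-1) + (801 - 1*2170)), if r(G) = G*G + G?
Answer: 37*I ≈ 37.0*I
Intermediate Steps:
r(G) = G + G**2 (r(G) = G**2 + G = G + G**2)
sqrt(r(-1) + (801 - 1*2170)) = sqrt(-(1 - 1) + (801 - 1*2170)) = sqrt(-1*0 + (801 - 2170)) = sqrt(0 - 1369) = sqrt(-1369) = 37*I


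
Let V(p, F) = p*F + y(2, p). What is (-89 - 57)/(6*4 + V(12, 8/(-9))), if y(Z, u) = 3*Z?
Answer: -219/29 ≈ -7.5517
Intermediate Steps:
V(p, F) = 6 + F*p (V(p, F) = p*F + 3*2 = F*p + 6 = 6 + F*p)
(-89 - 57)/(6*4 + V(12, 8/(-9))) = (-89 - 57)/(6*4 + (6 + (8/(-9))*12)) = -146/(24 + (6 + (8*(-1/9))*12)) = -146/(24 + (6 - 8/9*12)) = -146/(24 + (6 - 32/3)) = -146/(24 - 14/3) = -146/(58/3) = (3/58)*(-146) = -219/29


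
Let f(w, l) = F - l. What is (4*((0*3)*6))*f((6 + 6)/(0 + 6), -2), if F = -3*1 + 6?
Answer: 0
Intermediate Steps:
F = 3 (F = -3 + 6 = 3)
f(w, l) = 3 - l
(4*((0*3)*6))*f((6 + 6)/(0 + 6), -2) = (4*((0*3)*6))*(3 - 1*(-2)) = (4*(0*6))*(3 + 2) = (4*0)*5 = 0*5 = 0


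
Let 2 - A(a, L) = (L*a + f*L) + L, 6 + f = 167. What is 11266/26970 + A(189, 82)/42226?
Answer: -75119621/284708805 ≈ -0.26385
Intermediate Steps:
f = 161 (f = -6 + 167 = 161)
A(a, L) = 2 - 162*L - L*a (A(a, L) = 2 - ((L*a + 161*L) + L) = 2 - ((161*L + L*a) + L) = 2 - (162*L + L*a) = 2 + (-162*L - L*a) = 2 - 162*L - L*a)
11266/26970 + A(189, 82)/42226 = 11266/26970 + (2 - 162*82 - 1*82*189)/42226 = 11266*(1/26970) + (2 - 13284 - 15498)*(1/42226) = 5633/13485 - 28780*1/42226 = 5633/13485 - 14390/21113 = -75119621/284708805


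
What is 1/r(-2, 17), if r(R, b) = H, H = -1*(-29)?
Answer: 1/29 ≈ 0.034483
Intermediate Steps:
H = 29
r(R, b) = 29
1/r(-2, 17) = 1/29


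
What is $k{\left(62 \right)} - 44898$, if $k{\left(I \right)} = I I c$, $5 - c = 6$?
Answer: $-48742$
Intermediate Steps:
$c = -1$ ($c = 5 - 6 = -1$)
$k{\left(I \right)} = - I^{2}$ ($k{\left(I \right)} = I I \left(-1\right) = I^{2} \left(-1\right) = - I^{2}$)
$k{\left(62 \right)} - 44898 = - 62^{2} - 44898 = \left(-1\right) 3844 - 44898 = -3844 - 44898 = -48742$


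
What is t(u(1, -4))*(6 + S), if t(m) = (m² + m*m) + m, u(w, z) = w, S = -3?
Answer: 9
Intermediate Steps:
t(m) = m + 2*m² (t(m) = (m² + m²) + m = 2*m² + m = m + 2*m²)
t(u(1, -4))*(6 + S) = (1*(1 + 2*1))*(6 - 3) = (1*(1 + 2))*3 = (1*3)*3 = 3*3 = 9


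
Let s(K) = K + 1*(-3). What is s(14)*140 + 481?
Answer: 2021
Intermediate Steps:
s(K) = -3 + K (s(K) = K - 3 = -3 + K)
s(14)*140 + 481 = (-3 + 14)*140 + 481 = 11*140 + 481 = 1540 + 481 = 2021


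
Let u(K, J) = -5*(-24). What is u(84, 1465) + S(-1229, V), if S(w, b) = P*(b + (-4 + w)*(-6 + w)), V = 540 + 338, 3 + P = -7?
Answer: -15236210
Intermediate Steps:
P = -10 (P = -3 - 7 = -10)
u(K, J) = 120
V = 878
S(w, b) = -10*b - 10*(-6 + w)*(-4 + w) (S(w, b) = -10*(b + (-4 + w)*(-6 + w)) = -10*(b + (-6 + w)*(-4 + w)) = -10*b - 10*(-6 + w)*(-4 + w))
u(84, 1465) + S(-1229, V) = 120 + (-240 - 10*878 - 10*(-1229)**2 + 100*(-1229)) = 120 + (-240 - 8780 - 10*1510441 - 122900) = 120 + (-240 - 8780 - 15104410 - 122900) = 120 - 15236330 = -15236210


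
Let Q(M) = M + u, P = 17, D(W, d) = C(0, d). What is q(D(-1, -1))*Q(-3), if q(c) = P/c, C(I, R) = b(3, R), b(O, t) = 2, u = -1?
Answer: -34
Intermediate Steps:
C(I, R) = 2
D(W, d) = 2
q(c) = 17/c
Q(M) = -1 + M (Q(M) = M - 1 = -1 + M)
q(D(-1, -1))*Q(-3) = (17/2)*(-1 - 3) = (17*(1/2))*(-4) = (17/2)*(-4) = -34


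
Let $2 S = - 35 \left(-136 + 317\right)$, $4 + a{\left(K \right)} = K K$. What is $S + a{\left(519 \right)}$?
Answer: $\frac{532379}{2} \approx 2.6619 \cdot 10^{5}$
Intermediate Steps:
$a{\left(K \right)} = -4 + K^{2}$ ($a{\left(K \right)} = -4 + K K = -4 + K^{2}$)
$S = - \frac{6335}{2}$ ($S = \frac{\left(-35\right) \left(-136 + 317\right)}{2} = \frac{\left(-35\right) 181}{2} = \frac{1}{2} \left(-6335\right) = - \frac{6335}{2} \approx -3167.5$)
$S + a{\left(519 \right)} = - \frac{6335}{2} - \left(4 - 519^{2}\right) = - \frac{6335}{2} + \left(-4 + 269361\right) = - \frac{6335}{2} + 269357 = \frac{532379}{2}$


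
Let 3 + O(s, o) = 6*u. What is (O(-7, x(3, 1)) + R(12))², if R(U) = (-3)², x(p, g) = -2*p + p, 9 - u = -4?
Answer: 7056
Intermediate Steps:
u = 13 (u = 9 - 1*(-4) = 9 + 4 = 13)
x(p, g) = -p
R(U) = 9
O(s, o) = 75 (O(s, o) = -3 + 6*13 = -3 + 78 = 75)
(O(-7, x(3, 1)) + R(12))² = (75 + 9)² = 84² = 7056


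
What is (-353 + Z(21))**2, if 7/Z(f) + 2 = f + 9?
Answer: 1990921/16 ≈ 1.2443e+5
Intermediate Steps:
Z(f) = 7/(7 + f) (Z(f) = 7/(-2 + (f + 9)) = 7/(-2 + (9 + f)) = 7/(7 + f))
(-353 + Z(21))**2 = (-353 + 7/(7 + 21))**2 = (-353 + 7/28)**2 = (-353 + 7*(1/28))**2 = (-353 + 1/4)**2 = (-1411/4)**2 = 1990921/16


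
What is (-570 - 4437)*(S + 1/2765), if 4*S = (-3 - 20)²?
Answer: -7323683823/11060 ≈ -6.6218e+5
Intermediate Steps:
S = 529/4 (S = (-3 - 20)²/4 = (¼)*(-23)² = (¼)*529 = 529/4 ≈ 132.25)
(-570 - 4437)*(S + 1/2765) = (-570 - 4437)*(529/4 + 1/2765) = -5007*(529/4 + 1/2765) = -5007*1462689/11060 = -7323683823/11060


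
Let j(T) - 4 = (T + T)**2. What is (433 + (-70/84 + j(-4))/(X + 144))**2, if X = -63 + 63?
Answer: 140261485225/746496 ≈ 1.8789e+5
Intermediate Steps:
j(T) = 4 + 4*T**2 (j(T) = 4 + (T + T)**2 = 4 + (2*T)**2 = 4 + 4*T**2)
X = 0
(433 + (-70/84 + j(-4))/(X + 144))**2 = (433 + (-70/84 + (4 + 4*(-4)**2))/(0 + 144))**2 = (433 + (-70*1/84 + (4 + 4*16))/144)**2 = (433 + (-5/6 + (4 + 64))*(1/144))**2 = (433 + (-5/6 + 68)*(1/144))**2 = (433 + (403/6)*(1/144))**2 = (433 + 403/864)**2 = (374515/864)**2 = 140261485225/746496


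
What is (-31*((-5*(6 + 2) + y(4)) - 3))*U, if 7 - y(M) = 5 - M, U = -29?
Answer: -33263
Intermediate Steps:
y(M) = 2 + M (y(M) = 7 - (5 - M) = 7 + (-5 + M) = 2 + M)
(-31*((-5*(6 + 2) + y(4)) - 3))*U = -31*((-5*(6 + 2) + (2 + 4)) - 3)*(-29) = -31*((-5*8 + 6) - 3)*(-29) = -31*((-40 + 6) - 3)*(-29) = -31*(-34 - 3)*(-29) = -31*(-37)*(-29) = 1147*(-29) = -33263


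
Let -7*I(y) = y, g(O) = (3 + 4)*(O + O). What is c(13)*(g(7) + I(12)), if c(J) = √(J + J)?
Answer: 674*√26/7 ≈ 490.96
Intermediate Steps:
g(O) = 14*O (g(O) = 7*(2*O) = 14*O)
c(J) = √2*√J (c(J) = √(2*J) = √2*√J)
I(y) = -y/7
c(13)*(g(7) + I(12)) = (√2*√13)*(14*7 - ⅐*12) = √26*(98 - 12/7) = √26*(674/7) = 674*√26/7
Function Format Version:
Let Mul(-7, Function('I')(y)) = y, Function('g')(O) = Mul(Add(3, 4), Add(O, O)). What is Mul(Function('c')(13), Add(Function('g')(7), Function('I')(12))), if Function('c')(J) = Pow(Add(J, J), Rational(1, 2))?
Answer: Mul(Rational(674, 7), Pow(26, Rational(1, 2))) ≈ 490.96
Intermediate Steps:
Function('g')(O) = Mul(14, O) (Function('g')(O) = Mul(7, Mul(2, O)) = Mul(14, O))
Function('c')(J) = Mul(Pow(2, Rational(1, 2)), Pow(J, Rational(1, 2))) (Function('c')(J) = Pow(Mul(2, J), Rational(1, 2)) = Mul(Pow(2, Rational(1, 2)), Pow(J, Rational(1, 2))))
Function('I')(y) = Mul(Rational(-1, 7), y)
Mul(Function('c')(13), Add(Function('g')(7), Function('I')(12))) = Mul(Mul(Pow(2, Rational(1, 2)), Pow(13, Rational(1, 2))), Add(Mul(14, 7), Mul(Rational(-1, 7), 12))) = Mul(Pow(26, Rational(1, 2)), Add(98, Rational(-12, 7))) = Mul(Pow(26, Rational(1, 2)), Rational(674, 7)) = Mul(Rational(674, 7), Pow(26, Rational(1, 2)))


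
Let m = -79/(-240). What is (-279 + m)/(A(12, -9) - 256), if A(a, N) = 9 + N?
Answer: 66881/61440 ≈ 1.0886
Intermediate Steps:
m = 79/240 (m = -79*(-1/240) = 79/240 ≈ 0.32917)
(-279 + m)/(A(12, -9) - 256) = (-279 + 79/240)/((9 - 9) - 256) = -66881/(240*(0 - 256)) = -66881/240/(-256) = -66881/240*(-1/256) = 66881/61440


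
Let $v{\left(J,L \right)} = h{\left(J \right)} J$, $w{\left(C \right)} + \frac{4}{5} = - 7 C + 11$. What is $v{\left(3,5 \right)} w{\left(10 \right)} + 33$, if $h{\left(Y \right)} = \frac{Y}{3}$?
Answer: $- \frac{732}{5} \approx -146.4$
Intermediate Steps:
$h{\left(Y \right)} = \frac{Y}{3}$ ($h{\left(Y \right)} = Y \frac{1}{3} = \frac{Y}{3}$)
$w{\left(C \right)} = \frac{51}{5} - 7 C$ ($w{\left(C \right)} = - \frac{4}{5} - \left(-11 + 7 C\right) = \frac{51}{5} - 7 C$)
$v{\left(J,L \right)} = \frac{J^{2}}{3}$ ($v{\left(J,L \right)} = \frac{J}{3} J = \frac{J^{2}}{3}$)
$v{\left(3,5 \right)} w{\left(10 \right)} + 33 = \frac{3^{2}}{3} \left(\frac{51}{5} - 70\right) + 33 = \frac{1}{3} \cdot 9 \left(\frac{51}{5} - 70\right) + 33 = 3 \left(- \frac{299}{5}\right) + 33 = - \frac{897}{5} + 33 = - \frac{732}{5}$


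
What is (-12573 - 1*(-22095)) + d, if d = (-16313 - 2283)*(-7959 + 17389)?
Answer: -175350758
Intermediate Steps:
d = -175360280 (d = -18596*9430 = -175360280)
(-12573 - 1*(-22095)) + d = (-12573 - 1*(-22095)) - 175360280 = (-12573 + 22095) - 175360280 = 9522 - 175360280 = -175350758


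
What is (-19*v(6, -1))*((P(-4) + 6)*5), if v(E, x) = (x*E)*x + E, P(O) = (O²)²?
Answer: -298680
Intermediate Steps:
P(O) = O⁴
v(E, x) = E + E*x² (v(E, x) = (E*x)*x + E = E*x² + E = E + E*x²)
(-19*v(6, -1))*((P(-4) + 6)*5) = (-114*(1 + (-1)²))*(((-4)⁴ + 6)*5) = (-114*(1 + 1))*((256 + 6)*5) = (-114*2)*(262*5) = -19*12*1310 = -228*1310 = -298680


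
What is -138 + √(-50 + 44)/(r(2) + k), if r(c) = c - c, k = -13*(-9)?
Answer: -138 + I*√6/117 ≈ -138.0 + 0.020936*I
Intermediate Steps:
k = 117
r(c) = 0
-138 + √(-50 + 44)/(r(2) + k) = -138 + √(-50 + 44)/(0 + 117) = -138 + √(-6)/117 = -138 + (I*√6)*(1/117) = -138 + I*√6/117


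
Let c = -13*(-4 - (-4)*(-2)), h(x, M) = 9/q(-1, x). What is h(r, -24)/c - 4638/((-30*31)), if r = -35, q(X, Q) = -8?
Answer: 321103/64480 ≈ 4.9799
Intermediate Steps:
h(x, M) = -9/8 (h(x, M) = 9/(-8) = 9*(-1/8) = -9/8)
c = 156 (c = -13*(-4 - 1*8) = -13*(-4 - 8) = -13*(-12) = 156)
h(r, -24)/c - 4638/((-30*31)) = -9/8/156 - 4638/((-30*31)) = -9/8*1/156 - 4638/(-930) = -3/416 - 4638*(-1/930) = -3/416 + 773/155 = 321103/64480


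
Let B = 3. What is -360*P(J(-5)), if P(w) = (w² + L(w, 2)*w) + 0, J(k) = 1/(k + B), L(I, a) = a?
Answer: 270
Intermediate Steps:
J(k) = 1/(3 + k) (J(k) = 1/(k + 3) = 1/(3 + k))
P(w) = w² + 2*w (P(w) = (w² + 2*w) + 0 = w² + 2*w)
-360*P(J(-5)) = -360*(2 + 1/(3 - 5))/(3 - 5) = -360*(2 + 1/(-2))/(-2) = -(-180)*(2 - ½) = -(-180)*3/2 = -360*(-¾) = 270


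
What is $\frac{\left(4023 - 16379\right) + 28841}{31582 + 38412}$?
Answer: $\frac{16485}{69994} \approx 0.23552$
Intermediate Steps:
$\frac{\left(4023 - 16379\right) + 28841}{31582 + 38412} = \frac{-12356 + 28841}{69994} = 16485 \cdot \frac{1}{69994} = \frac{16485}{69994}$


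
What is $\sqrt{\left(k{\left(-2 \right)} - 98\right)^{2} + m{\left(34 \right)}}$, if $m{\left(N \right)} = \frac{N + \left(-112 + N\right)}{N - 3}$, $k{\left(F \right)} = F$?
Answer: $\frac{2 \sqrt{2402159}}{31} \approx 99.993$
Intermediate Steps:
$m{\left(N \right)} = \frac{-112 + 2 N}{-3 + N}$
$\sqrt{\left(k{\left(-2 \right)} - 98\right)^{2} + m{\left(34 \right)}} = \sqrt{\left(-2 - 98\right)^{2} + \frac{2 \left(-56 + 34\right)}{-3 + 34}} = \sqrt{\left(-100\right)^{2} + 2 \cdot \frac{1}{31} \left(-22\right)} = \sqrt{10000 + 2 \cdot \frac{1}{31} \left(-22\right)} = \sqrt{10000 - \frac{44}{31}} = \sqrt{\frac{309956}{31}} = \frac{2 \sqrt{2402159}}{31}$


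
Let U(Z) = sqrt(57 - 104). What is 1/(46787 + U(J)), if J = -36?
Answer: 46787/2189023416 - I*sqrt(47)/2189023416 ≈ 2.1373e-5 - 3.1318e-9*I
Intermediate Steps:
U(Z) = I*sqrt(47) (U(Z) = sqrt(-47) = I*sqrt(47))
1/(46787 + U(J)) = 1/(46787 + I*sqrt(47))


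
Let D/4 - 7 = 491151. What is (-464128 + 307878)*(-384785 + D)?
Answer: -246851093750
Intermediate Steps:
D = 1964632 (D = 28 + 4*491151 = 28 + 1964604 = 1964632)
(-464128 + 307878)*(-384785 + D) = (-464128 + 307878)*(-384785 + 1964632) = -156250*1579847 = -246851093750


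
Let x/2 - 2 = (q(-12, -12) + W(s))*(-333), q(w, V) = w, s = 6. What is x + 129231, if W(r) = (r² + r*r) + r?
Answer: 85279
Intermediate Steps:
W(r) = r + 2*r² (W(r) = (r² + r²) + r = 2*r² + r = r + 2*r²)
x = -43952 (x = 4 + 2*((-12 + 6*(1 + 2*6))*(-333)) = 4 + 2*((-12 + 6*(1 + 12))*(-333)) = 4 + 2*((-12 + 6*13)*(-333)) = 4 + 2*((-12 + 78)*(-333)) = 4 + 2*(66*(-333)) = 4 + 2*(-21978) = 4 - 43956 = -43952)
x + 129231 = -43952 + 129231 = 85279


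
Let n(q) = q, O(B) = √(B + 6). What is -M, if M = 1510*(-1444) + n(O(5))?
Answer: 2180440 - √11 ≈ 2.1804e+6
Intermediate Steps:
O(B) = √(6 + B)
M = -2180440 + √11 (M = 1510*(-1444) + √(6 + 5) = -2180440 + √11 ≈ -2.1804e+6)
-M = -(-2180440 + √11) = 2180440 - √11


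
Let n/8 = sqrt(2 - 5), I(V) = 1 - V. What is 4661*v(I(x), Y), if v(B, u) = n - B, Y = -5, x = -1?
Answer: -9322 + 37288*I*sqrt(3) ≈ -9322.0 + 64585.0*I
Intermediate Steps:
n = 8*I*sqrt(3) (n = 8*sqrt(2 - 5) = 8*sqrt(-3) = 8*(I*sqrt(3)) = 8*I*sqrt(3) ≈ 13.856*I)
v(B, u) = -B + 8*I*sqrt(3) (v(B, u) = 8*I*sqrt(3) - B = -B + 8*I*sqrt(3))
4661*v(I(x), Y) = 4661*(-(1 - 1*(-1)) + 8*I*sqrt(3)) = 4661*(-(1 + 1) + 8*I*sqrt(3)) = 4661*(-1*2 + 8*I*sqrt(3)) = 4661*(-2 + 8*I*sqrt(3)) = -9322 + 37288*I*sqrt(3)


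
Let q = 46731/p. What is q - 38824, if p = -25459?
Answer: -988466947/25459 ≈ -38826.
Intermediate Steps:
q = -46731/25459 (q = 46731/(-25459) = 46731*(-1/25459) = -46731/25459 ≈ -1.8355)
q - 38824 = -46731/25459 - 38824 = -988466947/25459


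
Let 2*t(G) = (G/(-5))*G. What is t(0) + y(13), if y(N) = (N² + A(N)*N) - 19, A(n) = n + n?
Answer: 488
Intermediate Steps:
A(n) = 2*n
y(N) = -19 + 3*N² (y(N) = (N² + (2*N)*N) - 19 = (N² + 2*N²) - 19 = 3*N² - 19 = -19 + 3*N²)
t(G) = -G²/10 (t(G) = ((G/(-5))*G)/2 = ((G*(-⅕))*G)/2 = ((-G/5)*G)/2 = (-G²/5)/2 = -G²/10)
t(0) + y(13) = -⅒*0² + (-19 + 3*13²) = -⅒*0 + (-19 + 3*169) = 0 + (-19 + 507) = 0 + 488 = 488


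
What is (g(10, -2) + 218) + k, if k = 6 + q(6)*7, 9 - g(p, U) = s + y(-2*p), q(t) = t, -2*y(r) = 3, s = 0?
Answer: 553/2 ≈ 276.50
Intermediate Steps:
y(r) = -3/2 (y(r) = -½*3 = -3/2)
g(p, U) = 21/2 (g(p, U) = 9 - (0 - 3/2) = 9 - 1*(-3/2) = 9 + 3/2 = 21/2)
k = 48 (k = 6 + 6*7 = 6 + 42 = 48)
(g(10, -2) + 218) + k = (21/2 + 218) + 48 = 457/2 + 48 = 553/2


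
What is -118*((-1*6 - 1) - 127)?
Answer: 15812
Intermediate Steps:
-118*((-1*6 - 1) - 127) = -118*((-6 - 1) - 127) = -118*(-7 - 127) = -118*(-134) = 15812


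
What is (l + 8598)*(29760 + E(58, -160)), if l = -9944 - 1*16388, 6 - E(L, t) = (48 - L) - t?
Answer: -525210144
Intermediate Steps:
E(L, t) = -42 + L + t (E(L, t) = 6 - ((48 - L) - t) = 6 - (48 - L - t) = 6 + (-48 + L + t) = -42 + L + t)
l = -26332 (l = -9944 - 16388 = -26332)
(l + 8598)*(29760 + E(58, -160)) = (-26332 + 8598)*(29760 + (-42 + 58 - 160)) = -17734*(29760 - 144) = -17734*29616 = -525210144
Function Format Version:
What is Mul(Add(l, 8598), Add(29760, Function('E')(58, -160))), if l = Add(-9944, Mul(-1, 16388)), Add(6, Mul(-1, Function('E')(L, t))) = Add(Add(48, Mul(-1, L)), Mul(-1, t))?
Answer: -525210144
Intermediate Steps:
Function('E')(L, t) = Add(-42, L, t) (Function('E')(L, t) = Add(6, Mul(-1, Add(Add(48, Mul(-1, L)), Mul(-1, t)))) = Add(6, Mul(-1, Add(48, Mul(-1, L), Mul(-1, t)))) = Add(6, Add(-48, L, t)) = Add(-42, L, t))
l = -26332 (l = Add(-9944, -16388) = -26332)
Mul(Add(l, 8598), Add(29760, Function('E')(58, -160))) = Mul(Add(-26332, 8598), Add(29760, Add(-42, 58, -160))) = Mul(-17734, Add(29760, -144)) = Mul(-17734, 29616) = -525210144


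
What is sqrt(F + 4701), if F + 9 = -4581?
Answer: sqrt(111) ≈ 10.536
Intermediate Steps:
F = -4590 (F = -9 - 4581 = -4590)
sqrt(F + 4701) = sqrt(-4590 + 4701) = sqrt(111)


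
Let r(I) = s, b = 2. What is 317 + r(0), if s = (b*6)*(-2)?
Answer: 293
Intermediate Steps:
s = -24 (s = (2*6)*(-2) = 12*(-2) = -24)
r(I) = -24
317 + r(0) = 317 - 24 = 293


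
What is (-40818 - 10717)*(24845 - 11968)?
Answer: -663616195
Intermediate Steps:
(-40818 - 10717)*(24845 - 11968) = -51535*12877 = -663616195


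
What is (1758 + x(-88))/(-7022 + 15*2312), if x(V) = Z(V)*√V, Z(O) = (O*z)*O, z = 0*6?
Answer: 879/13829 ≈ 0.063562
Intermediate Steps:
z = 0
Z(O) = 0 (Z(O) = (O*0)*O = 0*O = 0)
x(V) = 0 (x(V) = 0*√V = 0)
(1758 + x(-88))/(-7022 + 15*2312) = (1758 + 0)/(-7022 + 15*2312) = 1758/(-7022 + 34680) = 1758/27658 = 1758*(1/27658) = 879/13829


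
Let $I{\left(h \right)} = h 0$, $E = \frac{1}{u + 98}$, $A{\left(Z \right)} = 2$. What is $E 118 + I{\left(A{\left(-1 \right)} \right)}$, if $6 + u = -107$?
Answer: $- \frac{118}{15} \approx -7.8667$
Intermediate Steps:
$u = -113$ ($u = -6 - 107 = -113$)
$E = - \frac{1}{15}$ ($E = \frac{1}{-113 + 98} = \frac{1}{-15} = - \frac{1}{15} \approx -0.066667$)
$I{\left(h \right)} = 0$
$E 118 + I{\left(A{\left(-1 \right)} \right)} = \left(- \frac{1}{15}\right) 118 + 0 = - \frac{118}{15} + 0 = - \frac{118}{15}$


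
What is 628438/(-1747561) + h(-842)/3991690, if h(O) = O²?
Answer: -634785921708/3487860884045 ≈ -0.18200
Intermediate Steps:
628438/(-1747561) + h(-842)/3991690 = 628438/(-1747561) + (-842)²/3991690 = 628438*(-1/1747561) + 708964*(1/3991690) = -628438/1747561 + 354482/1995845 = -634785921708/3487860884045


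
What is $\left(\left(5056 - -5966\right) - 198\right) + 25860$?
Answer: $36684$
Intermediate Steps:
$\left(\left(5056 - -5966\right) - 198\right) + 25860 = \left(\left(5056 + 5966\right) - 198\right) + 25860 = \left(11022 - 198\right) + 25860 = 10824 + 25860 = 36684$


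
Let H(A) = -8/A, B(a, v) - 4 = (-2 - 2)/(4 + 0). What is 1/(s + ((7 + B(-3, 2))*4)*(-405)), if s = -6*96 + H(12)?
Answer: -3/50330 ≈ -5.9607e-5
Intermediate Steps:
B(a, v) = 3 (B(a, v) = 4 + (-2 - 2)/(4 + 0) = 4 - 4/4 = 4 - 4*¼ = 4 - 1 = 3)
s = -1730/3 (s = -6*96 - 8/12 = -576 - 8*1/12 = -576 - ⅔ = -1730/3 ≈ -576.67)
1/(s + ((7 + B(-3, 2))*4)*(-405)) = 1/(-1730/3 + ((7 + 3)*4)*(-405)) = 1/(-1730/3 + (10*4)*(-405)) = 1/(-1730/3 + 40*(-405)) = 1/(-1730/3 - 16200) = 1/(-50330/3) = -3/50330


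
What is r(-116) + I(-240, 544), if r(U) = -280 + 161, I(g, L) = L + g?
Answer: 185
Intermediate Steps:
r(U) = -119
r(-116) + I(-240, 544) = -119 + (544 - 240) = -119 + 304 = 185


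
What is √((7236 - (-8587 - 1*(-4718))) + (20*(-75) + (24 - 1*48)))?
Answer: √9581 ≈ 97.883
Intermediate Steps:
√((7236 - (-8587 - 1*(-4718))) + (20*(-75) + (24 - 1*48))) = √((7236 - (-8587 + 4718)) + (-1500 + (24 - 48))) = √((7236 - 1*(-3869)) + (-1500 - 24)) = √((7236 + 3869) - 1524) = √(11105 - 1524) = √9581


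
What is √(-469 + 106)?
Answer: 11*I*√3 ≈ 19.053*I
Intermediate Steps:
√(-469 + 106) = √(-363) = 11*I*√3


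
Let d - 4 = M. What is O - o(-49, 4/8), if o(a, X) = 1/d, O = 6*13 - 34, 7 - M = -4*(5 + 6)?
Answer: 2419/55 ≈ 43.982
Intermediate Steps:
M = 51 (M = 7 - (-4)*(5 + 6) = 7 - (-4)*11 = 7 - 1*(-44) = 7 + 44 = 51)
d = 55 (d = 4 + 51 = 55)
O = 44 (O = 78 - 34 = 44)
o(a, X) = 1/55
O - o(-49, 4/8) = 44 - 1*1/55 = 44 - 1/55 = 2419/55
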